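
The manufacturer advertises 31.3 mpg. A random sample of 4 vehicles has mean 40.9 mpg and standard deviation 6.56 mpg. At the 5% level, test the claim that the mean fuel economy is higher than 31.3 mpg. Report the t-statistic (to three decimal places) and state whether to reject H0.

H0: μ = 31.3; H1: μ > 31.3 (one-sample t-test, right-tailed).
t = (x̄ − μ₀)/(s/√n) = (40.9 − 31.3)/(6.56/√4) = 2.927
df = n − 1 = 3
p-value = P(T ≥ 2.927) ≈ 0.031
Since p ≈ 0.031 < α = 0.05, reject H0; the evidence is statistically significant.

t = 2.927; reject H0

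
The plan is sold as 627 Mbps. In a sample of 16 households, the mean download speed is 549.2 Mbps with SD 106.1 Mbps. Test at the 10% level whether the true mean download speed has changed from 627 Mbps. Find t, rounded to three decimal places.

H0: μ = 627; H1: μ ≠ 627 (one-sample t-test, two-sided).
t = (x̄ − μ₀)/(s/√n) = (549.2 − 627)/(106.1/√16) = -2.933
df = n − 1 = 15
Two-sided p-value ≈ 0.0103
Since p ≈ 0.0103 < α = 0.1, reject H0; the data support H1.

-2.933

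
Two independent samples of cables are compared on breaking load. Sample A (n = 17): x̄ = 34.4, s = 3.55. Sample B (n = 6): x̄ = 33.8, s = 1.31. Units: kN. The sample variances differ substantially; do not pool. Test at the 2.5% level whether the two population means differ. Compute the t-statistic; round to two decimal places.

Let group 1 = sample A, group 2 = sample B. H0: μ_1 = μ_2; H1: μ_1 ≠ μ_2 (Welch's two-sample t-test, two-sided).
t = (x̄_1 − x̄_2)/√(s_1²/n_1 + s_2²/n_2) = (34.4 − 33.8)/√(3.55²/17 + 1.31²/6) = 0.59
Welch–Satterthwaite df ≈ 20.81
Two-sided p-value ≈ 0.5603
Since p ≈ 0.5603 > α = 0.025, fail to reject H0; the data do not provide sufficient evidence against H0.

0.59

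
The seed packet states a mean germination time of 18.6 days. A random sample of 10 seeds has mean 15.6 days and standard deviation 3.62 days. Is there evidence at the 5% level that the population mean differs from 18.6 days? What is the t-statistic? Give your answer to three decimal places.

-2.621

H0: μ = 18.6; H1: μ ≠ 18.6 (one-sample t-test, two-sided).
t = (x̄ − μ₀)/(s/√n) = (15.6 − 18.6)/(3.62/√10) = -2.621
df = n − 1 = 9
Two-sided p-value ≈ 0.028
Since p ≈ 0.028 < α = 0.05, reject H0; the data support H1.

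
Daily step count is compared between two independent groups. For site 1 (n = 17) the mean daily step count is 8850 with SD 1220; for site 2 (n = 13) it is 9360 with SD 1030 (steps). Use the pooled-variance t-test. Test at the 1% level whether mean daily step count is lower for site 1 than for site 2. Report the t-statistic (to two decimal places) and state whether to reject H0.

t = -1.21; fail to reject H0

Let group 1 = site 1, group 2 = site 2. H0: μ_1 = μ_2; H1: μ_1 < μ_2 (two-sample pooled-variance t-test, left-tailed).
s_p² = [(17−1)·1220² + (13−1)·1030²]/(17+13−2) = 1305190
t = (8850 − 9360)/√[1305190·(1/17 + 1/13)] = -1.21
df = n₁ + n₂ − 2 = 28
p-value = P(T ≤ -1.21) ≈ 0.118
Since p ≈ 0.118 > α = 0.01, fail to reject H0; the data do not provide sufficient evidence against H0.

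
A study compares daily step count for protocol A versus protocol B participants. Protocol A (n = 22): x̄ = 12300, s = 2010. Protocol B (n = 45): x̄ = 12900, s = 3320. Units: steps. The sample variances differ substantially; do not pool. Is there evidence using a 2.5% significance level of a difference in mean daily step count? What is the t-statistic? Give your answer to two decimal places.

Let group 1 = protocol A, group 2 = protocol B. H0: μ_1 = μ_2; H1: μ_1 ≠ μ_2 (Welch's two-sample t-test, two-sided).
t = (x̄_1 − x̄_2)/√(s_1²/n_1 + s_2²/n_2) = (12300 − 12900)/√(2010²/22 + 3320²/45) = -0.92
Welch–Satterthwaite df ≈ 61.86
Two-sided p-value ≈ 0.363
Since p ≈ 0.363 > α = 0.025, fail to reject H0; the data do not provide sufficient evidence against H0.

-0.92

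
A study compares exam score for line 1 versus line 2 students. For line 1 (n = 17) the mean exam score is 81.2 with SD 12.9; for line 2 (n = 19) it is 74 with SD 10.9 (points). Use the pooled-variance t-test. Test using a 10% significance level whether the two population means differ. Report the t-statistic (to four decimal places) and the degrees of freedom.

t = 1.8149, df = 34

Let group 1 = line 1, group 2 = line 2. H0: μ_1 = μ_2; H1: μ_1 ≠ μ_2 (two-sample pooled-variance t-test, two-sided).
s_p² = [(17−1)·12.9² + (19−1)·10.9²]/(17+19−2) = 141.21
t = (81.2 − 74)/√[141.21·(1/17 + 1/19)] = 1.8149
df = n₁ + n₂ − 2 = 34
Two-sided p-value ≈ 0.0784
Since p ≈ 0.0784 < α = 0.1, reject H0; the data support H1.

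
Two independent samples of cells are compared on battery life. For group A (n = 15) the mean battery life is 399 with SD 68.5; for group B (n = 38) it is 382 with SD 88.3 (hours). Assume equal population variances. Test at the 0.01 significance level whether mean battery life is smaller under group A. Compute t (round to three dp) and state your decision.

Let group 1 = group A, group 2 = group B. H0: μ_1 = μ_2; H1: μ_1 < μ_2 (two-sample pooled-variance t-test, left-tailed).
s_p² = [(15−1)·68.5² + (38−1)·88.3²]/(15+38−2) = 6944.64
t = (399 − 382)/√[6944.64·(1/15 + 1/38)] = 0.669
df = n₁ + n₂ − 2 = 51
p-value = P(T ≤ 0.669) ≈ 0.747
Since p ≈ 0.747 > α = 0.01, fail to reject H0; the data do not provide sufficient evidence against H0.

t = 0.669; fail to reject H0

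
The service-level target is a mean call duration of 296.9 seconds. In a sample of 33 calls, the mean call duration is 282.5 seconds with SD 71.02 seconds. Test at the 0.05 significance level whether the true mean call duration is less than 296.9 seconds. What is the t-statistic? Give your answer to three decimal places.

-1.165

H0: μ = 296.9; H1: μ < 296.9 (one-sample t-test, left-tailed).
t = (x̄ − μ₀)/(s/√n) = (282.5 − 296.9)/(71.02/√33) = -1.165
df = n − 1 = 32
p-value = P(T ≤ -1.165) ≈ 0.1264
Since p ≈ 0.1264 > α = 0.05, fail to reject H0; the evidence is not statistically significant.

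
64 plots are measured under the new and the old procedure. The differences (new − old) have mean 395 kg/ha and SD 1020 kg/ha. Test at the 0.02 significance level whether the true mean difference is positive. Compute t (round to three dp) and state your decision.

H0: μ_d = 0; H1: μ_d > 0 (paired t-test on the differences, right-tailed).
t = d̄/(s_d/√n) = 395/(1020/√64) = 3.098
df = n − 1 = 63
p-value = P(T ≥ 3.098) ≈ 0.0015
Since p ≈ 0.0015 < α = 0.02, reject H0; the data support H1.

t = 3.098; reject H0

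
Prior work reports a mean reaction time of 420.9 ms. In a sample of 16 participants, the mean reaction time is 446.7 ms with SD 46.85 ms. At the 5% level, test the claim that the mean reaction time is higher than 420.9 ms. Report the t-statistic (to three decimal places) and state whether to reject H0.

t = 2.203; reject H0

H0: μ = 420.9; H1: μ > 420.9 (one-sample t-test, right-tailed).
t = (x̄ − μ₀)/(s/√n) = (446.7 − 420.9)/(46.85/√16) = 2.203
df = n − 1 = 15
p-value = P(T ≥ 2.203) ≈ 0.022
Since p ≈ 0.022 < α = 0.05, reject H0; the evidence is statistically significant.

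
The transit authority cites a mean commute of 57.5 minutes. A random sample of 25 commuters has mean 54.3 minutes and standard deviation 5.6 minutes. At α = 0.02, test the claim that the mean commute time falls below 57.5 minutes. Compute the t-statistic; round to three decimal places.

H0: μ = 57.5; H1: μ < 57.5 (one-sample t-test, left-tailed).
t = (x̄ − μ₀)/(s/√n) = (54.3 − 57.5)/(5.6/√25) = -2.857
df = n − 1 = 24
p-value = P(T ≤ -2.857) ≈ 0.0043
Since p ≈ 0.0043 < α = 0.02, reject H0; the data support H1.

-2.857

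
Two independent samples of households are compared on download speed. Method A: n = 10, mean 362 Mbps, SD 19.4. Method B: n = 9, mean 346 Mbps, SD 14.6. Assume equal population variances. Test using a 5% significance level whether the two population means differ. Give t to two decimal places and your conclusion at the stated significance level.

t = 2.01; fail to reject H0

Let group 1 = method A, group 2 = method B. H0: μ_1 = μ_2; H1: μ_1 ≠ μ_2 (two-sample pooled-variance t-test, two-sided).
s_p² = [(10−1)·19.4² + (9−1)·14.6²]/(10+9−2) = 299.56
t = (362 − 346)/√[299.56·(1/10 + 1/9)] = 2.01
df = n₁ + n₂ − 2 = 17
Two-sided p-value ≈ 0.060
Since p ≈ 0.060 > α = 0.05, fail to reject H0; the data do not provide sufficient evidence against H0.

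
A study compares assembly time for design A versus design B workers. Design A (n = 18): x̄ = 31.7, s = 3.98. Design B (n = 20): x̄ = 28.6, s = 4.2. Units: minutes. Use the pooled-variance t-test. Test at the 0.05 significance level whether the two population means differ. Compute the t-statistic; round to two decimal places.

2.33

Let group 1 = design A, group 2 = design B. H0: μ_1 = μ_2; H1: μ_1 ≠ μ_2 (two-sample pooled-variance t-test, two-sided).
s_p² = [(18−1)·3.98² + (20−1)·4.2²]/(18+20−2) = 16.7902
t = (31.7 − 28.6)/√[16.7902·(1/18 + 1/20)] = 2.33
df = n₁ + n₂ − 2 = 36
Two-sided p-value ≈ 0.0256
Since p ≈ 0.0256 < α = 0.05, reject H0; the data support H1.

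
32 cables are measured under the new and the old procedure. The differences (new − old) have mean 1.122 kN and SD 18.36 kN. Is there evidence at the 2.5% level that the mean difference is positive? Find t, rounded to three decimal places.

0.346

H0: μ_d = 0; H1: μ_d > 0 (paired t-test on the differences, right-tailed).
t = d̄/(s_d/√n) = 1.122/(18.36/√32) = 0.346
df = n − 1 = 31
p-value = P(T ≥ 0.346) ≈ 0.366
Since p ≈ 0.366 > α = 0.025, fail to reject H0; the data do not provide sufficient evidence against H0.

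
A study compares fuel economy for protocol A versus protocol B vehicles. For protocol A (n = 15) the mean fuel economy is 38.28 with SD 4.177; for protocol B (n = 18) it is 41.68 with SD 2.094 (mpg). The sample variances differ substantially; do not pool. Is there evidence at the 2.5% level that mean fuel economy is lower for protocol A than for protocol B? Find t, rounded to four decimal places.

-2.8666

Let group 1 = protocol A, group 2 = protocol B. H0: μ_1 = μ_2; H1: μ_1 < μ_2 (Welch's two-sample t-test, left-tailed).
t = (x̄_1 − x̄_2)/√(s_1²/n_1 + s_2²/n_2) = (38.28 − 41.68)/√(4.177²/15 + 2.094²/18) = -2.8666
Welch–Satterthwaite df ≈ 19.76
p-value = P(T ≤ -2.8666) ≈ 0.005
Since p ≈ 0.005 < α = 0.025, reject H0; the data support H1.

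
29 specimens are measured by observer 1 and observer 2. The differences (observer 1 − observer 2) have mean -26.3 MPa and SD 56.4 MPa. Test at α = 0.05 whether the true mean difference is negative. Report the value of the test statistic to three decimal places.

H0: μ_d = 0; H1: μ_d < 0 (paired t-test on the differences, left-tailed).
t = d̄/(s_d/√n) = -26.3/(56.4/√29) = -2.511
df = n − 1 = 28
p-value = P(T ≤ -2.511) ≈ 0.009
Since p ≈ 0.009 < α = 0.05, reject H0; the evidence is statistically significant.

-2.511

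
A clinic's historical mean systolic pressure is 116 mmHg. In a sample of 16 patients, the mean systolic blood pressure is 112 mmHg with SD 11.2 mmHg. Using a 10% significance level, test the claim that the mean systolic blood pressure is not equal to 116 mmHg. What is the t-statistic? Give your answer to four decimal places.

-1.4286

H0: μ = 116; H1: μ ≠ 116 (one-sample t-test, two-sided).
t = (x̄ − μ₀)/(s/√n) = (112 − 116)/(11.2/√16) = -1.4286
df = n − 1 = 15
Two-sided p-value ≈ 0.174
Since p ≈ 0.174 > α = 0.1, fail to reject H0; the evidence is not statistically significant.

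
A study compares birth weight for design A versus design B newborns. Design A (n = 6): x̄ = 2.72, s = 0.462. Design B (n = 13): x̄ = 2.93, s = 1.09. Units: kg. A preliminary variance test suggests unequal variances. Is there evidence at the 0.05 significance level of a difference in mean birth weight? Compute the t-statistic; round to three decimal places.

Let group 1 = design A, group 2 = design B. H0: μ_1 = μ_2; H1: μ_1 ≠ μ_2 (Welch's two-sample t-test, two-sided).
t = (x̄_1 − x̄_2)/√(s_1²/n_1 + s_2²/n_2) = (2.72 − 2.93)/√(0.462²/6 + 1.09²/13) = -0.589
Welch–Satterthwaite df ≈ 16.98
Two-sided p-value ≈ 0.5634
Since p ≈ 0.5634 > α = 0.05, fail to reject H0; the evidence is not statistically significant.

-0.589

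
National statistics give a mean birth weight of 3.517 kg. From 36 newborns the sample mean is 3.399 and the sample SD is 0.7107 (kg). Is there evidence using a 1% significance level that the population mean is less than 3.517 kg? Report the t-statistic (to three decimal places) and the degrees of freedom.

t = -0.996, df = 35

H0: μ = 3.517; H1: μ < 3.517 (one-sample t-test, left-tailed).
t = (x̄ − μ₀)/(s/√n) = (3.399 − 3.517)/(0.7107/√36) = -0.996
df = n − 1 = 35
p-value = P(T ≤ -0.996) ≈ 0.163
Since p ≈ 0.163 > α = 0.01, fail to reject H0; the evidence is not statistically significant.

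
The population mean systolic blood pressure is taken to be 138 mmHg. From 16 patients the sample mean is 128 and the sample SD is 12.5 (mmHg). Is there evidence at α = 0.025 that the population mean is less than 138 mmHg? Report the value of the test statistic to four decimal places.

-3.2000

H0: μ = 138; H1: μ < 138 (one-sample t-test, left-tailed).
t = (x̄ − μ₀)/(s/√n) = (128 − 138)/(12.5/√16) = -3.2000
df = n − 1 = 15
p-value = P(T ≤ -3.2000) ≈ 0.003
Since p ≈ 0.003 < α = 0.025, reject H0; the data support H1.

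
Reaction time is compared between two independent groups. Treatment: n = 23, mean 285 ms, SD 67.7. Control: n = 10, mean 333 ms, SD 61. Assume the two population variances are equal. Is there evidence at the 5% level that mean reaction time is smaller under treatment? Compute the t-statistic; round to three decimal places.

Let group 1 = treatment, group 2 = control. H0: μ_1 = μ_2; H1: μ_1 < μ_2 (two-sample pooled-variance t-test, left-tailed).
s_p² = [(23−1)·67.7² + (10−1)·61²]/(23+10−2) = 4332.95
t = (285 − 333)/√[4332.95·(1/23 + 1/10)] = -1.925
df = n₁ + n₂ − 2 = 31
p-value = P(T ≤ -1.925) ≈ 0.032
Since p ≈ 0.032 < α = 0.05, reject H0; the data support H1.

-1.925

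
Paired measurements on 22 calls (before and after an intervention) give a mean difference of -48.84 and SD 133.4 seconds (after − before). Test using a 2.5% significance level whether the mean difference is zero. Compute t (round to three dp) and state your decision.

t = -1.717; fail to reject H0

H0: μ_d = 0; H1: μ_d ≠ 0 (paired t-test on the differences, two-sided).
t = d̄/(s_d/√n) = -48.84/(133.4/√22) = -1.717
df = n − 1 = 21
Two-sided p-value ≈ 0.101
Since p ≈ 0.101 > α = 0.025, fail to reject H0; the evidence is not statistically significant.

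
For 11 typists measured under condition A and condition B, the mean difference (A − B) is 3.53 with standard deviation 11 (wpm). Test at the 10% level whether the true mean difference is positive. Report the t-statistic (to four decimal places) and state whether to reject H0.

t = 1.0643; fail to reject H0

H0: μ_d = 0; H1: μ_d > 0 (paired t-test on the differences, right-tailed).
t = d̄/(s_d/√n) = 3.53/(11/√11) = 1.0643
df = n − 1 = 10
p-value = P(T ≥ 1.0643) ≈ 0.156
Since p ≈ 0.156 > α = 0.1, fail to reject H0; the data do not provide sufficient evidence against H0.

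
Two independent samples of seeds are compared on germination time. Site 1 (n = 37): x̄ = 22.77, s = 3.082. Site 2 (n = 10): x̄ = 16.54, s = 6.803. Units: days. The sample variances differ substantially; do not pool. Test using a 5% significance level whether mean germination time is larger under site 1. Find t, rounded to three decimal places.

Let group 1 = site 1, group 2 = site 2. H0: μ_1 = μ_2; H1: μ_1 > μ_2 (Welch's two-sample t-test, right-tailed).
t = (x̄_1 − x̄_2)/√(s_1²/n_1 + s_2²/n_2) = (22.77 − 16.54)/√(3.082²/37 + 6.803²/10) = 2.819
Welch–Satterthwaite df ≈ 10.02
p-value = P(T ≥ 2.819) ≈ 0.009
Since p ≈ 0.009 < α = 0.05, reject H0; the data support H1.

2.819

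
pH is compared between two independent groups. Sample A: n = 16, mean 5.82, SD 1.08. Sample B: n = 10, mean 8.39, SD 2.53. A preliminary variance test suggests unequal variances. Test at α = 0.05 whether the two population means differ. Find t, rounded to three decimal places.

Let group 1 = sample A, group 2 = sample B. H0: μ_1 = μ_2; H1: μ_1 ≠ μ_2 (Welch's two-sample t-test, two-sided).
t = (x̄_1 − x̄_2)/√(s_1²/n_1 + s_2²/n_2) = (5.82 − 8.39)/√(1.08²/16 + 2.53²/10) = -3.044
Welch–Satterthwaite df ≈ 11.08
Two-sided p-value ≈ 0.011
Since p ≈ 0.011 < α = 0.05, reject H0; the evidence is statistically significant.

-3.044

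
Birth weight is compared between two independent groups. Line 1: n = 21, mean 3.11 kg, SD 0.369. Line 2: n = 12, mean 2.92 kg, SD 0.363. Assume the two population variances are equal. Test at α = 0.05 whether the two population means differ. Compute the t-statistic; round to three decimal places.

Let group 1 = line 1, group 2 = line 2. H0: μ_1 = μ_2; H1: μ_1 ≠ μ_2 (two-sample pooled-variance t-test, two-sided).
s_p² = [(21−1)·0.369² + (12−1)·0.363²]/(21+12−2) = 0.134603
t = (3.11 − 2.92)/√[0.134603·(1/21 + 1/12)] = 1.431
df = n₁ + n₂ − 2 = 31
Two-sided p-value ≈ 0.162
Since p ≈ 0.162 > α = 0.05, fail to reject H0; the evidence is not statistically significant.

1.431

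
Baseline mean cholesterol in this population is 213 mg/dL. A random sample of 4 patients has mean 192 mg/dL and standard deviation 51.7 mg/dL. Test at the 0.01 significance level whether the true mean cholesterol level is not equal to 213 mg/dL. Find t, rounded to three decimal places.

-0.812

H0: μ = 213; H1: μ ≠ 213 (one-sample t-test, two-sided).
t = (x̄ − μ₀)/(s/√n) = (192 − 213)/(51.7/√4) = -0.812
df = n − 1 = 3
Two-sided p-value ≈ 0.476
Since p ≈ 0.476 > α = 0.01, fail to reject H0; the data do not provide sufficient evidence against H0.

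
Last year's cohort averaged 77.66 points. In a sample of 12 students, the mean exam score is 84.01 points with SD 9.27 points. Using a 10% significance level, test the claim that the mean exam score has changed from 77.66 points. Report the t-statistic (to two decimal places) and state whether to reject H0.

t = 2.37; reject H0

H0: μ = 77.66; H1: μ ≠ 77.66 (one-sample t-test, two-sided).
t = (x̄ − μ₀)/(s/√n) = (84.01 − 77.66)/(9.27/√12) = 2.37
df = n − 1 = 11
Two-sided p-value ≈ 0.037
Since p ≈ 0.037 < α = 0.1, reject H0; the data support H1.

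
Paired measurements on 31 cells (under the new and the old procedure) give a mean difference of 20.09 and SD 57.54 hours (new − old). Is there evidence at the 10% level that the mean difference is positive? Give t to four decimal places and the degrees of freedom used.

H0: μ_d = 0; H1: μ_d > 0 (paired t-test on the differences, right-tailed).
t = d̄/(s_d/√n) = 20.09/(57.54/√31) = 1.9440
df = n − 1 = 30
p-value = P(T ≥ 1.9440) ≈ 0.0307
Since p ≈ 0.0307 < α = 0.1, reject H0; the data support H1.

t = 1.9440, df = 30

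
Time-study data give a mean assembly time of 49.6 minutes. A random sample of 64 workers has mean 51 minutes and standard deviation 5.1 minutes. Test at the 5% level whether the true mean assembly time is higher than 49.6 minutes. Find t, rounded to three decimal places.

2.196

H0: μ = 49.6; H1: μ > 49.6 (one-sample t-test, right-tailed).
t = (x̄ − μ₀)/(s/√n) = (51 − 49.6)/(5.1/√64) = 2.196
df = n − 1 = 63
p-value = P(T ≥ 2.196) ≈ 0.016
Since p ≈ 0.016 < α = 0.05, reject H0; the evidence is statistically significant.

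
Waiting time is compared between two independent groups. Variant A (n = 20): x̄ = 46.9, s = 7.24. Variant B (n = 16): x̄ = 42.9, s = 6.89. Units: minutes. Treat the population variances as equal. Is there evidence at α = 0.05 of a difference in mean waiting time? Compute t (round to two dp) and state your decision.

Let group 1 = variant A, group 2 = variant B. H0: μ_1 = μ_2; H1: μ_1 ≠ μ_2 (two-sample pooled-variance t-test, two-sided).
s_p² = [(20−1)·7.24² + (16−1)·6.89²]/(20+16−2) = 50.2358
t = (46.9 − 42.9)/√[50.2358·(1/20 + 1/16)] = 1.68
df = n₁ + n₂ − 2 = 34
Two-sided p-value ≈ 0.1016
Since p ≈ 0.1016 > α = 0.05, fail to reject H0; the evidence is not statistically significant.

t = 1.68; fail to reject H0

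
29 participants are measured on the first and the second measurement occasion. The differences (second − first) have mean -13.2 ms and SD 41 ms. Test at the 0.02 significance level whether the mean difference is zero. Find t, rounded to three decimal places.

H0: μ_d = 0; H1: μ_d ≠ 0 (paired t-test on the differences, two-sided).
t = d̄/(s_d/√n) = -13.2/(41/√29) = -1.734
df = n − 1 = 28
Two-sided p-value ≈ 0.0940
Since p ≈ 0.0940 > α = 0.02, fail to reject H0; the evidence is not statistically significant.

-1.734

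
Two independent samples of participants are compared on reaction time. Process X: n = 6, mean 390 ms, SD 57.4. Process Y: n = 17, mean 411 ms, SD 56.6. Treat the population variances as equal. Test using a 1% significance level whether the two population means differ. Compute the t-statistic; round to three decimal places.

-0.779

Let group 1 = process X, group 2 = process Y. H0: μ_1 = μ_2; H1: μ_1 ≠ μ_2 (two-sample pooled-variance t-test, two-sided).
s_p² = [(6−1)·57.4² + (17−1)·56.6²]/(6+17−2) = 3225.27
t = (390 − 411)/√[3225.27·(1/6 + 1/17)] = -0.779
df = n₁ + n₂ − 2 = 21
Two-sided p-value ≈ 0.445
Since p ≈ 0.445 > α = 0.01, fail to reject H0; the evidence is not statistically significant.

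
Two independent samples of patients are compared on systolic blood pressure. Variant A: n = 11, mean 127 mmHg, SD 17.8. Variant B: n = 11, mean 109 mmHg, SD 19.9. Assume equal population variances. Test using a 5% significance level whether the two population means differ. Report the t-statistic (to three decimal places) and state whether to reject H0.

t = 2.236; reject H0

Let group 1 = variant A, group 2 = variant B. H0: μ_1 = μ_2; H1: μ_1 ≠ μ_2 (two-sample pooled-variance t-test, two-sided).
s_p² = [(11−1)·17.8² + (11−1)·19.9²]/(11+11−2) = 356.425
t = (127 − 109)/√[356.425·(1/11 + 1/11)] = 2.236
df = n₁ + n₂ − 2 = 20
Two-sided p-value ≈ 0.037
Since p ≈ 0.037 < α = 0.05, reject H0; the evidence is statistically significant.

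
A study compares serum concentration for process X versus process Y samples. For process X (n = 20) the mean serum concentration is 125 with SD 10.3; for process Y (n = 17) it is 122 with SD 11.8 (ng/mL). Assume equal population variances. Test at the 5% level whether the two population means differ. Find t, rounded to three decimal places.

0.826

Let group 1 = process X, group 2 = process Y. H0: μ_1 = μ_2; H1: μ_1 ≠ μ_2 (two-sample pooled-variance t-test, two-sided).
s_p² = [(20−1)·10.3² + (17−1)·11.8²]/(20+17−2) = 121.244
t = (125 − 122)/√[121.244·(1/20 + 1/17)] = 0.826
df = n₁ + n₂ − 2 = 35
Two-sided p-value ≈ 0.4145
Since p ≈ 0.4145 > α = 0.05, fail to reject H0; the data do not provide sufficient evidence against H0.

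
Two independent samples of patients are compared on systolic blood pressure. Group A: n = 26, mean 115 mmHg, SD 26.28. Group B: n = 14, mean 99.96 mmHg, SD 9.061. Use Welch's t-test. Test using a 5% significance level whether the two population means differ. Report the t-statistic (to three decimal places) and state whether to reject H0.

t = 2.641; reject H0

Let group 1 = group A, group 2 = group B. H0: μ_1 = μ_2; H1: μ_1 ≠ μ_2 (Welch's two-sample t-test, two-sided).
t = (x̄_1 − x̄_2)/√(s_1²/n_1 + s_2²/n_2) = (115 − 99.96)/√(26.28²/26 + 9.061²/14) = 2.641
Welch–Satterthwaite df ≈ 34.06
Two-sided p-value ≈ 0.0124
Since p ≈ 0.0124 < α = 0.05, reject H0; the evidence is statistically significant.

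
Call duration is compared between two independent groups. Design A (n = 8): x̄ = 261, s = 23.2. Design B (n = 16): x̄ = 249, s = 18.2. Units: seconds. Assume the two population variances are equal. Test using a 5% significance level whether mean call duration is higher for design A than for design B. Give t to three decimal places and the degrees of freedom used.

t = 1.391, df = 22

Let group 1 = design A, group 2 = design B. H0: μ_1 = μ_2; H1: μ_1 > μ_2 (two-sample pooled-variance t-test, right-tailed).
s_p² = [(8−1)·23.2² + (16−1)·18.2²]/(8+16−2) = 397.104
t = (261 − 249)/√[397.104·(1/8 + 1/16)] = 1.391
df = n₁ + n₂ − 2 = 22
p-value = P(T ≥ 1.391) ≈ 0.0891
Since p ≈ 0.0891 > α = 0.05, fail to reject H0; the data do not provide sufficient evidence against H0.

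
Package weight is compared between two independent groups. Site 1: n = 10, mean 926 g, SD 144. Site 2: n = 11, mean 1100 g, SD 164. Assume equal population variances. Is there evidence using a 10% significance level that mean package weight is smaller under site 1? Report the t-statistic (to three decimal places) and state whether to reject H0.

t = -2.572; reject H0

Let group 1 = site 1, group 2 = site 2. H0: μ_1 = μ_2; H1: μ_1 < μ_2 (two-sample pooled-variance t-test, left-tailed).
s_p² = [(10−1)·144² + (11−1)·164²]/(10+11−2) = 23978.1
t = (926 − 1100)/√[23978.1·(1/10 + 1/11)] = -2.572
df = n₁ + n₂ − 2 = 19
p-value = P(T ≤ -2.572) ≈ 0.009
Since p ≈ 0.009 < α = 0.1, reject H0; the evidence is statistically significant.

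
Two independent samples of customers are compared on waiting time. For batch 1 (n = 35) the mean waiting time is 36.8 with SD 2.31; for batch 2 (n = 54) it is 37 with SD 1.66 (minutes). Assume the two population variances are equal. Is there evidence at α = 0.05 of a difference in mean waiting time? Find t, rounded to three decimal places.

-0.475

Let group 1 = batch 1, group 2 = batch 2. H0: μ_1 = μ_2; H1: μ_1 ≠ μ_2 (two-sample pooled-variance t-test, two-sided).
s_p² = [(35−1)·2.31² + (54−1)·1.66²]/(35+54−2) = 3.76407
t = (36.8 − 37)/√[3.76407·(1/35 + 1/54)] = -0.475
df = n₁ + n₂ − 2 = 87
Two-sided p-value ≈ 0.6359
Since p ≈ 0.6359 > α = 0.05, fail to reject H0; the data do not provide sufficient evidence against H0.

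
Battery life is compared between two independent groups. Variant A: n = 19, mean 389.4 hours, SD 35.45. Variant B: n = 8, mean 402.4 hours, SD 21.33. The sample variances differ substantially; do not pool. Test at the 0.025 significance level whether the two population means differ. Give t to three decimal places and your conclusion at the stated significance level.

t = -1.172; fail to reject H0

Let group 1 = variant A, group 2 = variant B. H0: μ_1 = μ_2; H1: μ_1 ≠ μ_2 (Welch's two-sample t-test, two-sided).
t = (x̄_1 − x̄_2)/√(s_1²/n_1 + s_2²/n_2) = (389.4 − 402.4)/√(35.45²/19 + 21.33²/8) = -1.172
Welch–Satterthwaite df ≈ 21.46
Two-sided p-value ≈ 0.254
Since p ≈ 0.254 > α = 0.025, fail to reject H0; the evidence is not statistically significant.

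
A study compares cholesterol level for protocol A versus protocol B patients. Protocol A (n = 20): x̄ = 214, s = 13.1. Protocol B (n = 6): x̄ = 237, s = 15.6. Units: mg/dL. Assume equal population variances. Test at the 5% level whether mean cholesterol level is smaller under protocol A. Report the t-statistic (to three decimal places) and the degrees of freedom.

t = -3.618, df = 24

Let group 1 = protocol A, group 2 = protocol B. H0: μ_1 = μ_2; H1: μ_1 < μ_2 (two-sample pooled-variance t-test, left-tailed).
s_p² = [(20−1)·13.1² + (6−1)·15.6²]/(20+6−2) = 186.558
t = (214 − 237)/√[186.558·(1/20 + 1/6)] = -3.618
df = n₁ + n₂ − 2 = 24
p-value = P(T ≤ -3.618) ≈ 0.0007
Since p ≈ 0.0007 < α = 0.05, reject H0; the data support H1.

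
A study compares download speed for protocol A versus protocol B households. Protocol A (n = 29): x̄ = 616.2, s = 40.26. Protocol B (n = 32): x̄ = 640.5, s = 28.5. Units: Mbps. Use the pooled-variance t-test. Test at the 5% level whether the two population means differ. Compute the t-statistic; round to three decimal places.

Let group 1 = protocol A, group 2 = protocol B. H0: μ_1 = μ_2; H1: μ_1 ≠ μ_2 (two-sample pooled-variance t-test, two-sided).
s_p² = [(29−1)·40.26² + (32−1)·28.5²]/(29+32−2) = 1196
t = (616.2 − 640.5)/√[1196·(1/29 + 1/32)] = -2.741
df = n₁ + n₂ − 2 = 59
Two-sided p-value ≈ 0.0081
Since p ≈ 0.0081 < α = 0.05, reject H0; the data support H1.

-2.741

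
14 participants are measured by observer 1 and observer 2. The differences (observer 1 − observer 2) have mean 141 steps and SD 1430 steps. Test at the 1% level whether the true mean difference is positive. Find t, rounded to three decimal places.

0.369

H0: μ_d = 0; H1: μ_d > 0 (paired t-test on the differences, right-tailed).
t = d̄/(s_d/√n) = 141/(1430/√14) = 0.369
df = n − 1 = 13
p-value = P(T ≥ 0.369) ≈ 0.3591
Since p ≈ 0.3591 > α = 0.01, fail to reject H0; the data do not provide sufficient evidence against H0.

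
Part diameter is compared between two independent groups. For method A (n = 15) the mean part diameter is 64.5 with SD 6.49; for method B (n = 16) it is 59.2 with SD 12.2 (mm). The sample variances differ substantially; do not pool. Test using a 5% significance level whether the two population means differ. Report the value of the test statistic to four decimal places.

1.5230

Let group 1 = method A, group 2 = method B. H0: μ_1 = μ_2; H1: μ_1 ≠ μ_2 (Welch's two-sample t-test, two-sided).
t = (x̄_1 − x̄_2)/√(s_1²/n_1 + s_2²/n_2) = (64.5 − 59.2)/√(6.49²/15 + 12.2²/16) = 1.5230
Welch–Satterthwaite df ≈ 23.16
Two-sided p-value ≈ 0.141
Since p ≈ 0.141 > α = 0.05, fail to reject H0; the evidence is not statistically significant.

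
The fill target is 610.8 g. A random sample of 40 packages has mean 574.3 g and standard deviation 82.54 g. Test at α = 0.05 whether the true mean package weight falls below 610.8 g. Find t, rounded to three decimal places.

H0: μ = 610.8; H1: μ < 610.8 (one-sample t-test, left-tailed).
t = (x̄ − μ₀)/(s/√n) = (574.3 − 610.8)/(82.54/√40) = -2.797
df = n − 1 = 39
p-value = P(T ≤ -2.797) ≈ 0.0040
Since p ≈ 0.0040 < α = 0.05, reject H0; the data support H1.

-2.797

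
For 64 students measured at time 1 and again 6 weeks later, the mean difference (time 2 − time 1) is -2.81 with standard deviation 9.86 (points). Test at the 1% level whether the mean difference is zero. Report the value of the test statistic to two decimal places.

H0: μ_d = 0; H1: μ_d ≠ 0 (paired t-test on the differences, two-sided).
t = d̄/(s_d/√n) = -2.81/(9.86/√64) = -2.28
df = n − 1 = 63
Two-sided p-value ≈ 0.0260
Since p ≈ 0.0260 > α = 0.01, fail to reject H0; the data do not provide sufficient evidence against H0.

-2.28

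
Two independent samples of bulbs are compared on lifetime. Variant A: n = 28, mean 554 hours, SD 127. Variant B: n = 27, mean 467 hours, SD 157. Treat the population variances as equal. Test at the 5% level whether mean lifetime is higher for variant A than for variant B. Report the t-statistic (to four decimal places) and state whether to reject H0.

Let group 1 = variant A, group 2 = variant B. H0: μ_1 = μ_2; H1: μ_1 > μ_2 (two-sample pooled-variance t-test, right-tailed).
s_p² = [(28−1)·127² + (27−1)·157²]/(28+27−2) = 20308.6
t = (554 − 467)/√[20308.6·(1/28 + 1/27)] = 2.2634
df = n₁ + n₂ − 2 = 53
p-value = P(T ≥ 2.2634) ≈ 0.0139
Since p ≈ 0.0139 < α = 0.05, reject H0; the data support H1.

t = 2.2634; reject H0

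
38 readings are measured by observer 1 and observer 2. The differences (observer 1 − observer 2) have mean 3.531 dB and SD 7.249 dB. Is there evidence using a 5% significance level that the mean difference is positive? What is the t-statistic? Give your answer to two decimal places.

H0: μ_d = 0; H1: μ_d > 0 (paired t-test on the differences, right-tailed).
t = d̄/(s_d/√n) = 3.531/(7.249/√38) = 3.00
df = n − 1 = 37
p-value = P(T ≥ 3.00) ≈ 0.002
Since p ≈ 0.002 < α = 0.05, reject H0; the evidence is statistically significant.

3.00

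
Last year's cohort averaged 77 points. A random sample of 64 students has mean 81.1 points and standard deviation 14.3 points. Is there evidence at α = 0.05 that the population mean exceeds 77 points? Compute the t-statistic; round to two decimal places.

H0: μ = 77; H1: μ > 77 (one-sample t-test, right-tailed).
t = (x̄ − μ₀)/(s/√n) = (81.1 − 77)/(14.3/√64) = 2.29
df = n − 1 = 63
p-value = P(T ≥ 2.29) ≈ 0.0126
Since p ≈ 0.0126 < α = 0.05, reject H0; the evidence is statistically significant.

2.29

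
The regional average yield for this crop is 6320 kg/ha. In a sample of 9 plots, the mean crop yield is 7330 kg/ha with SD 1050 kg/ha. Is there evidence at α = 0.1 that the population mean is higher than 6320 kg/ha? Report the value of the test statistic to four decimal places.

H0: μ = 6320; H1: μ > 6320 (one-sample t-test, right-tailed).
t = (x̄ − μ₀)/(s/√n) = (7330 − 6320)/(1050/√9) = 2.8857
df = n − 1 = 8
p-value = P(T ≥ 2.8857) ≈ 0.010
Since p ≈ 0.010 < α = 0.1, reject H0; the evidence is statistically significant.

2.8857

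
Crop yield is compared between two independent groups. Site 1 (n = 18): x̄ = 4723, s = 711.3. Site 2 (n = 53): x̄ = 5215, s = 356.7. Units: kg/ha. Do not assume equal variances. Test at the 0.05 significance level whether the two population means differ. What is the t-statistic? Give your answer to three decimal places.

Let group 1 = site 1, group 2 = site 2. H0: μ_1 = μ_2; H1: μ_1 ≠ μ_2 (Welch's two-sample t-test, two-sided).
t = (x̄_1 − x̄_2)/√(s_1²/n_1 + s_2²/n_2) = (4723 − 5215)/√(711.3²/18 + 356.7²/53) = -2.817
Welch–Satterthwaite df ≈ 19.98
Two-sided p-value ≈ 0.011
Since p ≈ 0.011 < α = 0.05, reject H0; the data support H1.

-2.817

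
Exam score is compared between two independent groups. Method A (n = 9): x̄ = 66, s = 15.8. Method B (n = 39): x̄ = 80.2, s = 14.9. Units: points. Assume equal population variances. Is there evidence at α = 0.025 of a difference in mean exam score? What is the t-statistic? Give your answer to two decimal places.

Let group 1 = method A, group 2 = method B. H0: μ_1 = μ_2; H1: μ_1 ≠ μ_2 (two-sample pooled-variance t-test, two-sided).
s_p² = [(9−1)·15.8² + (39−1)·14.9²]/(9+39−2) = 226.815
t = (66 − 80.2)/√[226.815·(1/9 + 1/39)] = -2.55
df = n₁ + n₂ − 2 = 46
Two-sided p-value ≈ 0.014
Since p ≈ 0.014 < α = 0.025, reject H0; the data support H1.

-2.55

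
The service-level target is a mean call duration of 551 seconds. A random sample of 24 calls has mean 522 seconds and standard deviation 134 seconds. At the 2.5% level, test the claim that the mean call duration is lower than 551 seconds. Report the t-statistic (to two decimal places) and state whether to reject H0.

t = -1.06; fail to reject H0

H0: μ = 551; H1: μ < 551 (one-sample t-test, left-tailed).
t = (x̄ − μ₀)/(s/√n) = (522 − 551)/(134/√24) = -1.06
df = n − 1 = 23
p-value = P(T ≤ -1.06) ≈ 0.150
Since p ≈ 0.150 > α = 0.025, fail to reject H0; the evidence is not statistically significant.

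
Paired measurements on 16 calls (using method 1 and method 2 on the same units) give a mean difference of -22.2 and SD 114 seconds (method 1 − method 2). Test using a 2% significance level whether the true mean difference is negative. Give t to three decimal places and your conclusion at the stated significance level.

H0: μ_d = 0; H1: μ_d < 0 (paired t-test on the differences, left-tailed).
t = d̄/(s_d/√n) = -22.2/(114/√16) = -0.779
df = n − 1 = 15
p-value = P(T ≤ -0.779) ≈ 0.224
Since p ≈ 0.224 > α = 0.02, fail to reject H0; the evidence is not statistically significant.

t = -0.779; fail to reject H0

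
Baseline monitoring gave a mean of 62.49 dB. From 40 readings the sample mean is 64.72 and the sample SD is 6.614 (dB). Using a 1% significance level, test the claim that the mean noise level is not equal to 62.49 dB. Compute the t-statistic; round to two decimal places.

H0: μ = 62.49; H1: μ ≠ 62.49 (one-sample t-test, two-sided).
t = (x̄ − μ₀)/(s/√n) = (64.72 − 62.49)/(6.614/√40) = 2.13
df = n − 1 = 39
Two-sided p-value ≈ 0.039
Since p ≈ 0.039 > α = 0.01, fail to reject H0; the data do not provide sufficient evidence against H0.

2.13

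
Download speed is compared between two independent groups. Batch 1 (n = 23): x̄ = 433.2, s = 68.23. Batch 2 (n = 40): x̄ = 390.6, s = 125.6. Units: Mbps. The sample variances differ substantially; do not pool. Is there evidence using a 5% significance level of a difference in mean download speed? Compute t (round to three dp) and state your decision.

t = 1.744; fail to reject H0

Let group 1 = batch 1, group 2 = batch 2. H0: μ_1 = μ_2; H1: μ_1 ≠ μ_2 (Welch's two-sample t-test, two-sided).
t = (x̄_1 − x̄_2)/√(s_1²/n_1 + s_2²/n_2) = (433.2 − 390.6)/√(68.23²/23 + 125.6²/40) = 1.744
Welch–Satterthwaite df ≈ 60.88
Two-sided p-value ≈ 0.0862
Since p ≈ 0.0862 > α = 0.05, fail to reject H0; the evidence is not statistically significant.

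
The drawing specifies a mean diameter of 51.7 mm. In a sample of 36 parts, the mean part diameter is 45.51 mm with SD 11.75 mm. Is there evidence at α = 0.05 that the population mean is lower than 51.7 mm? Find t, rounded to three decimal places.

H0: μ = 51.7; H1: μ < 51.7 (one-sample t-test, left-tailed).
t = (x̄ − μ₀)/(s/√n) = (45.51 − 51.7)/(11.75/√36) = -3.161
df = n − 1 = 35
p-value = P(T ≤ -3.161) ≈ 0.0016
Since p ≈ 0.0016 < α = 0.05, reject H0; the data support H1.

-3.161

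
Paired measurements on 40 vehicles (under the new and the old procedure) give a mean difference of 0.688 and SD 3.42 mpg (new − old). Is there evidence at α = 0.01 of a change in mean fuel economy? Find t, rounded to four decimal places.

1.2723

H0: μ_d = 0; H1: μ_d ≠ 0 (paired t-test on the differences, two-sided).
t = d̄/(s_d/√n) = 0.688/(3.42/√40) = 1.2723
df = n − 1 = 39
Two-sided p-value ≈ 0.2108
Since p ≈ 0.2108 > α = 0.01, fail to reject H0; the data do not provide sufficient evidence against H0.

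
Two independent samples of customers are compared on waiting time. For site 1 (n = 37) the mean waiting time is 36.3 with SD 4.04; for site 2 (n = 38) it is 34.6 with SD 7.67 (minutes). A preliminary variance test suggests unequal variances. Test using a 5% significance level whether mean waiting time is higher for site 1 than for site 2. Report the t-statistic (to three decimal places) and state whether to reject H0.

t = 1.205; fail to reject H0

Let group 1 = site 1, group 2 = site 2. H0: μ_1 = μ_2; H1: μ_1 > μ_2 (Welch's two-sample t-test, right-tailed).
t = (x̄_1 − x̄_2)/√(s_1²/n_1 + s_2²/n_2) = (36.3 − 34.6)/√(4.04²/37 + 7.67²/38) = 1.205
Welch–Satterthwaite df ≈ 56.38
p-value = P(T ≥ 1.205) ≈ 0.117
Since p ≈ 0.117 > α = 0.05, fail to reject H0; the evidence is not statistically significant.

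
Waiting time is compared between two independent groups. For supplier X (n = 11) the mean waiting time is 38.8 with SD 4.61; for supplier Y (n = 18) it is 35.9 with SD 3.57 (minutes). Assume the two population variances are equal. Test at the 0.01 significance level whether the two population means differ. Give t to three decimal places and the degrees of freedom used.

Let group 1 = supplier X, group 2 = supplier Y. H0: μ_1 = μ_2; H1: μ_1 ≠ μ_2 (two-sample pooled-variance t-test, two-sided).
s_p² = [(11−1)·4.61² + (18−1)·3.57²]/(11+18−2) = 15.8957
t = (38.8 − 35.9)/√[15.8957·(1/11 + 1/18)] = 1.901
df = n₁ + n₂ − 2 = 27
Two-sided p-value ≈ 0.068
Since p ≈ 0.068 > α = 0.01, fail to reject H0; the data do not provide sufficient evidence against H0.

t = 1.901, df = 27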